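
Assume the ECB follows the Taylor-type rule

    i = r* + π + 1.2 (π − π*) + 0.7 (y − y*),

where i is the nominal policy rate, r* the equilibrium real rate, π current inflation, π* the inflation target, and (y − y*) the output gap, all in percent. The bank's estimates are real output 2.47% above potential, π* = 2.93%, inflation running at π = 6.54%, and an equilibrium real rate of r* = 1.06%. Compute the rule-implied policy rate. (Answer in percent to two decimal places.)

13.66%

Output 2.47% above potential → (y − y*) = 2.47.
i = 1.06 + 6.54 + 1.2 × (6.54 − 2.93) + 0.7 × 2.47
   = 1.06 + 6.54 + 4.332 + 1.729 = 13.66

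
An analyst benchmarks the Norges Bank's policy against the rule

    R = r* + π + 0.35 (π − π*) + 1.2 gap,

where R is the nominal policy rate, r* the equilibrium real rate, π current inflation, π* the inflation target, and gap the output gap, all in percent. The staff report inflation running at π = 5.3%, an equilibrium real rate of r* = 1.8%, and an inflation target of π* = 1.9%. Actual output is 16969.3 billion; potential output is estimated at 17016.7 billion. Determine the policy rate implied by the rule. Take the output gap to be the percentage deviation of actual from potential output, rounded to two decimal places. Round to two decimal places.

Output gap = 100 × (16969.3 − 17016.7) / 17016.7 = -0.28%.
R = 1.80 + 5.30 + 0.35 × (5.30 − 1.90) + 1.2 × (-0.28)
   = 1.80 + 5.3 + 1.19 − 0.336 = 7.95

7.95%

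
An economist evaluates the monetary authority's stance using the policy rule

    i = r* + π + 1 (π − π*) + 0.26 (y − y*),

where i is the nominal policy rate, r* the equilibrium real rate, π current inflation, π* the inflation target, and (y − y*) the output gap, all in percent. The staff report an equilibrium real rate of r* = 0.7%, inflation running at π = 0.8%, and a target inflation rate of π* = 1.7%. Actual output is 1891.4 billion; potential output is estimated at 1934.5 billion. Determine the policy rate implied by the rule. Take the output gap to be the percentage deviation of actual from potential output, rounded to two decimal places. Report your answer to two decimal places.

0.02%

Output gap = 100 × (1891.4 − 1934.5) / 1934.5 = -2.23%.
i = 0.70 + 0.80 + 1 × (0.80 − 1.70) + 0.26 × (-2.23)
   = 0.70 + 0.8 − 0.9 − 0.5798 = 0.02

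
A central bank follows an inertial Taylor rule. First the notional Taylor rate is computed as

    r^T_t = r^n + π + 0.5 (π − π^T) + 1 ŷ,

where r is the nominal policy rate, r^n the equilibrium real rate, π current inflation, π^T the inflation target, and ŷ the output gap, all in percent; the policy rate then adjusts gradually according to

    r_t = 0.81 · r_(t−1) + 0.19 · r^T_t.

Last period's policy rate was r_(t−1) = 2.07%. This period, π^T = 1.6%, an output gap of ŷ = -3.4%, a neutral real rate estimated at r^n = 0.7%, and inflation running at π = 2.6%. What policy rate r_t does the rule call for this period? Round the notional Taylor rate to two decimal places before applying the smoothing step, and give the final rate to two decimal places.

1.75%

r^T_t = 0.7 + 2.6 + 0.5 × (2.6 − 1.6) + 1 × (-3.4)
   = 0.7 + 2.6 + 0.5 − 3.4 = 0.40
r_t = 0.81 × 2.07 + 0.19 × 0.40 = 1.6767 + 0.076 = 1.75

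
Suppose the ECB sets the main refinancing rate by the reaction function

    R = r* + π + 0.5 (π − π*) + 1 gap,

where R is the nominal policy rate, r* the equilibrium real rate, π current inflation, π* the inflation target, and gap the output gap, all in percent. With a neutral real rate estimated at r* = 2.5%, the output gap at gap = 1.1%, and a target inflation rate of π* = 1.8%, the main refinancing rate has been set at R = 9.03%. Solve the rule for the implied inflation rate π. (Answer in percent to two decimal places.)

Collecting π: R = r* + (1 + 0.5) π − 0.5 π* + 1 gap
1.5 π = 9.03 − 2.5 + 0.5 × 1.8 − 1 × 1.1 = 6.33
π = 6.33 / 1.5 = 4.22

4.22%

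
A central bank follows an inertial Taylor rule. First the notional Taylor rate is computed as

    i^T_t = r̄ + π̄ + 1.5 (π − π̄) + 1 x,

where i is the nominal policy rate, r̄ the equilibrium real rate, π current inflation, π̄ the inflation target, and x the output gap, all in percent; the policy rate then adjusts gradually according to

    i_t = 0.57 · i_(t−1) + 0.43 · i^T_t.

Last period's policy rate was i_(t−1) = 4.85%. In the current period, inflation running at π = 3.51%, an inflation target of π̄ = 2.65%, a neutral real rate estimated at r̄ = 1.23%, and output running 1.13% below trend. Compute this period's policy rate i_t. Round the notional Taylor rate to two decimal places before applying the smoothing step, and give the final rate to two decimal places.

Output 1.13% below potential → x = -1.13.
i^T_t = 1.23 + 2.65 + 1.5 × (3.51 − 2.65) + 1 × (-1.13)
   = 1.23 + 2.65 + 1.29 − 1.13 = 4.04
i_t = 0.57 × 4.85 + 0.43 × 4.04 = 2.7645 + 1.7372 = 4.50

4.50%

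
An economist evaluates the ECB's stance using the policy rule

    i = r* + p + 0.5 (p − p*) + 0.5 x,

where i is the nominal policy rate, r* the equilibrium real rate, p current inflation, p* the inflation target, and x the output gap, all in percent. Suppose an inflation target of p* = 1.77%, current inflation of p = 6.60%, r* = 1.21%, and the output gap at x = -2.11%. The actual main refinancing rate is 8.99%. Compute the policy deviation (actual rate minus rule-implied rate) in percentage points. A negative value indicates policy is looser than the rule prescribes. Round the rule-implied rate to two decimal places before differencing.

-0.18 pp

i = 1.21 + 6.60 + 0.5 × (6.60 − 1.77) + 0.5 × (-2.11)
   = 1.21 + 6.6 + 2.415 − 1.055 = 9.17
Deviation = 8.99 − 9.17 = -0.18 pp.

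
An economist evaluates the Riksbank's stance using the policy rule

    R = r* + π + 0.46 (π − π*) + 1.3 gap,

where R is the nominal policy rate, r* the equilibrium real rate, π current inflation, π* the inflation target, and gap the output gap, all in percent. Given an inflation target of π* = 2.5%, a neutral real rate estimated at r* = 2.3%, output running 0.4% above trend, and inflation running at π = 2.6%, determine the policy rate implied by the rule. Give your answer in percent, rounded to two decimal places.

Output 0.4% above potential → gap = 0.4.
R = 2.3 + 2.6 + 0.46 × (2.6 − 2.5) + 1.3 × 0.4
   = 2.3 + 2.6 + 0.046 + 0.52 = 5.47

5.47%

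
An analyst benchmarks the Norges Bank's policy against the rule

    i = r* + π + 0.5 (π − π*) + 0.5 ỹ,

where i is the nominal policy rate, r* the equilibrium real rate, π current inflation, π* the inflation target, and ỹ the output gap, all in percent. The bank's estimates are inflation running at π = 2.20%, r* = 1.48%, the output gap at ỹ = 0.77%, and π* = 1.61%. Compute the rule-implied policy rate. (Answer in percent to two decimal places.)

i = 1.48 + 2.20 + 0.5 × (2.20 − 1.61) + 0.5 × 0.77
   = 1.48 + 2.2 + 0.295 + 0.385 = 4.36

4.36%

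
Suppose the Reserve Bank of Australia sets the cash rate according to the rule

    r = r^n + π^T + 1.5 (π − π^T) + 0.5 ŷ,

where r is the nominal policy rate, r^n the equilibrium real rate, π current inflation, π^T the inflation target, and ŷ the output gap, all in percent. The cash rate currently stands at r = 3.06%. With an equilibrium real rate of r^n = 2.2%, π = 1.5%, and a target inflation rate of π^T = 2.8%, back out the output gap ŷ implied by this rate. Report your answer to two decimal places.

0.5 ŷ = 3.06 − 2.2 − 2.8 − 1.5 × (1.5 − 2.8) = 0.01
ŷ = 0.01 / 0.5 = 0.02

0.02%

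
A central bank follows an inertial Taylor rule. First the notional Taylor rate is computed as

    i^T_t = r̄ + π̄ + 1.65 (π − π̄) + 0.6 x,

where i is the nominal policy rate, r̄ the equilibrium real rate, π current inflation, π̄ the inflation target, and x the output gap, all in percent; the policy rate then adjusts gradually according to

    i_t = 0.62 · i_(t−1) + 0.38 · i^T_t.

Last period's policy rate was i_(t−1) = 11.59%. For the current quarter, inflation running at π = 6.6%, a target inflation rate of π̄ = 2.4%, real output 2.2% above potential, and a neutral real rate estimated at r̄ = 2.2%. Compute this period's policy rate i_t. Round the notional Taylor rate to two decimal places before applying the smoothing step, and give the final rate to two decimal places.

Output 2.2% above potential → x = 2.2.
i^T_t = 2.2 + 2.4 + 1.65 × (6.6 − 2.4) + 0.6 × 2.2
   = 2.2 + 2.4 + 6.93 + 1.32 = 12.85
i_t = 0.62 × 11.59 + 0.38 × 12.85 = 7.1858 + 4.883 = 12.07

12.07%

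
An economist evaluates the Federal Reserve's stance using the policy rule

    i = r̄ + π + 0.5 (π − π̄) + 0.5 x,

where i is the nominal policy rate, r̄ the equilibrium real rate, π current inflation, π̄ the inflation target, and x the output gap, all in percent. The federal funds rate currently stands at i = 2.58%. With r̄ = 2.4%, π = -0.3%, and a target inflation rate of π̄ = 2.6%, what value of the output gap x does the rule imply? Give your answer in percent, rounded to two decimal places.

0.5 x = 2.58 − 2.4 − (-0.3) − 0.5 × ((-0.3) − 2.6) = 1.93
x = 1.93 / 0.5 = 3.86

3.86%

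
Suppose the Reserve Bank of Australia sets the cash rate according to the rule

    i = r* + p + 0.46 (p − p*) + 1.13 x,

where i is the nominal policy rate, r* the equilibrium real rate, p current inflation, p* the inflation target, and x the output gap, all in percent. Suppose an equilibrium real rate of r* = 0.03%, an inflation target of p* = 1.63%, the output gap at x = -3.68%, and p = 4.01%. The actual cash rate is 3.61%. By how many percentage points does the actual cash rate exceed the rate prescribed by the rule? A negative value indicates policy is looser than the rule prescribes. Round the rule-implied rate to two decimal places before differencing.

i = 0.03 + 4.01 + 0.46 × (4.01 − 1.63) + 1.13 × (-3.68)
   = 0.03 + 4.01 + 1.0948 − 4.1584 = 0.98
Deviation = 3.61 − 0.98 = 2.63 pp.

2.63 pp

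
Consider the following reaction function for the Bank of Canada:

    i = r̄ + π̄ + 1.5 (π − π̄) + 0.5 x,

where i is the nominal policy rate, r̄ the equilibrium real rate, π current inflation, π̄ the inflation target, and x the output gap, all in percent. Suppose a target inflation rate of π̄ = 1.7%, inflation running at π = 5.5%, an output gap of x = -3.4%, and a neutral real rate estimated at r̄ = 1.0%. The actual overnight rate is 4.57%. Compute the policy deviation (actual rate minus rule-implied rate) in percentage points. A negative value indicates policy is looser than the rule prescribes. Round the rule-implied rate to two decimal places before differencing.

-2.13 pp

i = 1.0 + 1.7 + 1.5 × (5.5 − 1.7) + 0.5 × (-3.4)
   = 1.0 + 1.7 + 5.7 − 1.7 = 6.70
Deviation = 4.57 − 6.70 = -2.13 pp.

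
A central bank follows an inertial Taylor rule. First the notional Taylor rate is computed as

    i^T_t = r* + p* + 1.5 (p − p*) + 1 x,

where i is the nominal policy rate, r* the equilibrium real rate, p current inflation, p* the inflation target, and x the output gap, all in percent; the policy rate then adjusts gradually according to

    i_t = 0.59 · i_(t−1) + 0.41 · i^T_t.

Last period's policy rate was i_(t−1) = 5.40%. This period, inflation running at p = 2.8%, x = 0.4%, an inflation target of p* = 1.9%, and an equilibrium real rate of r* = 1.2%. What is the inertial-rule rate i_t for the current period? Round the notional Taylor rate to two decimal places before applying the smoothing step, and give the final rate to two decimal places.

i^T_t = 1.2 + 1.9 + 1.5 × (2.8 − 1.9) + 1 × 0.4
   = 1.2 + 1.9 + 1.35 + 0.4 = 4.85
i_t = 0.59 × 5.40 + 0.41 × 4.85 = 3.186 + 1.9885 = 5.17

5.17%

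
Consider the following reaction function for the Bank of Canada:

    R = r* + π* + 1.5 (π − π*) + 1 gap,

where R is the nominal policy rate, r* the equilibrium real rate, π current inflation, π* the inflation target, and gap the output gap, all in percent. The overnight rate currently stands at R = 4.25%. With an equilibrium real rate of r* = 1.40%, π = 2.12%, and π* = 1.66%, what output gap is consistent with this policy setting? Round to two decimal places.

0.50%

1 gap = 4.25 − 1.40 − 1.66 − 1.5 × (2.12 − 1.66) = 0.5
gap = 0.5 / 1 = 0.50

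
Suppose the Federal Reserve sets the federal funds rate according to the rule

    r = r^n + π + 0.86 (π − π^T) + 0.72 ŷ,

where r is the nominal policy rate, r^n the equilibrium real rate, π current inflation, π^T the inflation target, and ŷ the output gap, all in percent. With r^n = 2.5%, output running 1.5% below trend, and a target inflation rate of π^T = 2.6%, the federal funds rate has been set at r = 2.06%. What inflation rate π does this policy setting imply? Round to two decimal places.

1.55%

Output 1.5% below potential → ŷ = -1.5.
Collecting π: r = r^n + (1 + 0.86) π − 0.86 π^T + 0.72 ŷ
1.86 π = 2.06 − 2.5 + 0.86 × 2.6 − 0.72 × (-1.5) = 2.876
π = 2.876 / 1.86 = 1.55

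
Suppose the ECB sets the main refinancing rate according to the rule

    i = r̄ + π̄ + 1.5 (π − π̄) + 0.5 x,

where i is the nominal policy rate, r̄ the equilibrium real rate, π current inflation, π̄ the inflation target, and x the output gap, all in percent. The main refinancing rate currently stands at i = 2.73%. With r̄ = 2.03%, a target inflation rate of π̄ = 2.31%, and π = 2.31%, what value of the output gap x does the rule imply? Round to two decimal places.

-3.22%

0.5 x = 2.73 − 2.03 − 2.31 − 1.5 × (2.31 − 2.31) = -1.61
x = -1.61 / 0.5 = -3.22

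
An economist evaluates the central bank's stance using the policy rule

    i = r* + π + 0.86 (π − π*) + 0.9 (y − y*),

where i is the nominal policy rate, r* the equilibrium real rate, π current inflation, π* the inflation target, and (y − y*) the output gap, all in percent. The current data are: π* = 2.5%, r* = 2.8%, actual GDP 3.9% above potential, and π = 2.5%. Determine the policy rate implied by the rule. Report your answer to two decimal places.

Output 3.9% above potential → (y − y*) = 3.9.
i = 2.8 + 2.5 + 0.86 × (2.5 − 2.5) + 0.9 × 3.9
   = 2.8 + 2.5 + 0 + 3.51 = 8.81

8.81%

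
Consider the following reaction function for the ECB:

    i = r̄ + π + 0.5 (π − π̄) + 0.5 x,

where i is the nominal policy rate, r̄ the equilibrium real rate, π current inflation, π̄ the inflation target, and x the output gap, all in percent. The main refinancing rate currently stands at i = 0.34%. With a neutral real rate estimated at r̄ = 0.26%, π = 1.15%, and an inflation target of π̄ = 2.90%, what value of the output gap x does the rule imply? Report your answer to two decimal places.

0.5 x = 0.34 − 0.26 − 1.15 − 0.5 × (1.15 − 2.90) = -0.195
x = -0.195 / 0.5 = -0.39

-0.39%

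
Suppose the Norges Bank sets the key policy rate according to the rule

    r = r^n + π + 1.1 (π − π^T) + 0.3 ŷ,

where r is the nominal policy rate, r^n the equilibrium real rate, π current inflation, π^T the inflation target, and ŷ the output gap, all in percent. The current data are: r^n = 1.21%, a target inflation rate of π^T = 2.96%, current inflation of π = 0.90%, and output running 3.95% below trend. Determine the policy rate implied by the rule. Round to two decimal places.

Output 3.95% below potential → ŷ = -3.95.
r = 1.21 + 0.90 + 1.1 × (0.90 − 2.96) + 0.3 × (-3.95)
   = 1.21 + 0.9 − 2.266 − 1.185 = -1.34

-1.34%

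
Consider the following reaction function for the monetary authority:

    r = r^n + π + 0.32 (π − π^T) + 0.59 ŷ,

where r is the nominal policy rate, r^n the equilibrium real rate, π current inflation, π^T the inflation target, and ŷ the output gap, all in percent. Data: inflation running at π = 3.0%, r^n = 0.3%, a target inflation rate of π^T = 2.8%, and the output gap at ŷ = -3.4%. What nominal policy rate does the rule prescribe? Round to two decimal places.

r = 0.3 + 3.0 + 0.32 × (3.0 − 2.8) + 0.59 × (-3.4)
   = 0.3 + 3 + 0.064 − 2.006 = 1.36

1.36%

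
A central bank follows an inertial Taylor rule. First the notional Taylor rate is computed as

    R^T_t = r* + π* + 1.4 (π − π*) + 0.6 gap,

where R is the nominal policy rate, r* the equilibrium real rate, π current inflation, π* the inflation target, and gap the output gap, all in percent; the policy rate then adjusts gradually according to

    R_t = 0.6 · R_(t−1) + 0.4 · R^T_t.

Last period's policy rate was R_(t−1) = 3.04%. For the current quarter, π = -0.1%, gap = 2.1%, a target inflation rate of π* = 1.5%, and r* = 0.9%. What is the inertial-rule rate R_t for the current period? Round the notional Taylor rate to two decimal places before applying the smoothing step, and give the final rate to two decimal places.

2.39%

R^T_t = 0.9 + 1.5 + 1.4 × (-0.1 − 1.5) + 0.6 × 2.1
   = 0.9 + 1.5 − 2.24 + 1.26 = 1.42
R_t = 0.6 × 3.04 + 0.4 × 1.42 = 1.824 + 0.568 = 2.39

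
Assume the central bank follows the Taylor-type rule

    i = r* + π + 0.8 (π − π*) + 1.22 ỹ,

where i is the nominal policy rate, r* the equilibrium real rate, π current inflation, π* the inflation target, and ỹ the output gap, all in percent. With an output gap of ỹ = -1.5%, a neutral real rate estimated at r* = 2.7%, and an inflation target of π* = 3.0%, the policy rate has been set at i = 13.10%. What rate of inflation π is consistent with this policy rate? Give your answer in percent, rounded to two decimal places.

Collecting π: i = r* + (1 + 0.8) π − 0.8 π* + 1.22 ỹ
1.8 π = 13.10 − 2.7 + 0.8 × 3.0 − 1.22 × (-1.5) = 14.63
π = 14.63 / 1.8 = 8.13

8.13%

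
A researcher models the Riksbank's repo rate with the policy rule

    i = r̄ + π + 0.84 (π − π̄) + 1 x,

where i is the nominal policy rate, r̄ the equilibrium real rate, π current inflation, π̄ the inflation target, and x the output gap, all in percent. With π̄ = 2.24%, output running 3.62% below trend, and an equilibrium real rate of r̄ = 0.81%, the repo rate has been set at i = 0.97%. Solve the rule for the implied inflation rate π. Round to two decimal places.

Output 3.62% below potential → x = -3.62.
Collecting π: i = r̄ + (1 + 0.84) π − 0.84 π̄ + 1 x
1.84 π = 0.97 − 0.81 + 0.84 × 2.24 − 1 × (-3.62) = 5.6616
π = 5.6616 / 1.84 = 3.08

3.08%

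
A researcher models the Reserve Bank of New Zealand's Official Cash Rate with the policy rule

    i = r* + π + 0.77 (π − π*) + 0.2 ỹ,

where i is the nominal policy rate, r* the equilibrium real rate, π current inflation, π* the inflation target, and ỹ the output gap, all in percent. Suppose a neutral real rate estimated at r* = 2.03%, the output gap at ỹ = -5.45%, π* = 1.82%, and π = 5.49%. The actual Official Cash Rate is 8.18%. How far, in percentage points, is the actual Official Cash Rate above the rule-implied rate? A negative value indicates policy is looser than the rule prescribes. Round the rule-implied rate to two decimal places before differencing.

i = 2.03 + 5.49 + 0.77 × (5.49 − 1.82) + 0.2 × (-5.45)
   = 2.03 + 5.49 + 2.8259 − 1.09 = 9.26
Deviation = 8.18 − 9.26 = -1.08 pp.

-1.08 pp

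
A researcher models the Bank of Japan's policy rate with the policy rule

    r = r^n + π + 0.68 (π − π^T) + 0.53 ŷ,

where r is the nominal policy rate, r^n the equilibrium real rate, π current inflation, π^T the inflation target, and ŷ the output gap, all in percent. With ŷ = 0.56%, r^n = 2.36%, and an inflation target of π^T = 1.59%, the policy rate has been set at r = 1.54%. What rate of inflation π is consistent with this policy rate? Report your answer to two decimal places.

-0.02%

Collecting π: r = r^n + (1 + 0.68) π − 0.68 π^T + 0.53 ŷ
1.68 π = 1.54 − 2.36 + 0.68 × 1.59 − 0.53 × 0.56 = -0.0356
π = -0.0356 / 1.68 = -0.02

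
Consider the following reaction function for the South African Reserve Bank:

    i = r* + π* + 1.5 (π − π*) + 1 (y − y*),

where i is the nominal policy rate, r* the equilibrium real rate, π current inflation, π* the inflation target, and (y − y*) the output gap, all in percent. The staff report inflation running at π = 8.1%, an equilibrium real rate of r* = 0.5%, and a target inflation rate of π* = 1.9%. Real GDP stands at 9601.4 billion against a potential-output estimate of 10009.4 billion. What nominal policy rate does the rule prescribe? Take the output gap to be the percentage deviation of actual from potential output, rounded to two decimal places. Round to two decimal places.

7.62%

Output gap = 100 × (9601.4 − 10009.4) / 10009.4 = -4.08%.
i = 0.50 + 1.90 + 1.5 × (8.10 − 1.90) + 1 × (-4.08)
   = 0.50 + 1.9 + 9.3 − 4.08 = 7.62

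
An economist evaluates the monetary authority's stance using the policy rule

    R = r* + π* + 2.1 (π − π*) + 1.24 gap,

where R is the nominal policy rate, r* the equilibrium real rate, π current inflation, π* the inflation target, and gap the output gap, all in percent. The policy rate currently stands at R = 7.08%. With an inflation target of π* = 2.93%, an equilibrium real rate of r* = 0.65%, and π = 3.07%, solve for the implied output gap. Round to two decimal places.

2.59%

1.24 gap = 7.08 − 0.65 − 2.93 − 2.1 × (3.07 − 2.93) = 3.206
gap = 3.206 / 1.24 = 2.59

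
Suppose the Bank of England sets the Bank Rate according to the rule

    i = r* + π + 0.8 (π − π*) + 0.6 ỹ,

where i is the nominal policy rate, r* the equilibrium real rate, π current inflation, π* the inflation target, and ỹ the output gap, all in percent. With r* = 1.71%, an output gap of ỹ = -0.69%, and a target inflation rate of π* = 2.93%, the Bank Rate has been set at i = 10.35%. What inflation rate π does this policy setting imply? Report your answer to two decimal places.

6.33%

Collecting π: i = r* + (1 + 0.8) π − 0.8 π* + 0.6 ỹ
1.8 π = 10.35 − 1.71 + 0.8 × 2.93 − 0.6 × (-0.69) = 11.398
π = 11.398 / 1.8 = 6.33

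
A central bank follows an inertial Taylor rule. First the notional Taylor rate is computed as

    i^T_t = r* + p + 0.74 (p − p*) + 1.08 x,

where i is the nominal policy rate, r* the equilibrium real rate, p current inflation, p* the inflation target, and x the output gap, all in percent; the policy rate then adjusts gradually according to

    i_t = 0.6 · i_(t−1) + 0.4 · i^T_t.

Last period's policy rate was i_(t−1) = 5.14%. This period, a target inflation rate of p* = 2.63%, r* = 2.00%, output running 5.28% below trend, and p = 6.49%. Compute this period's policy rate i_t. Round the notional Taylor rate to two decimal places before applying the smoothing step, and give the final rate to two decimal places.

Output 5.28% below potential → x = -5.28.
i^T_t = 2.00 + 6.49 + 0.74 × (6.49 − 2.63) + 1.08 × (-5.28)
   = 2.00 + 6.49 + 2.8564 − 5.7024 = 5.64
i_t = 0.6 × 5.14 + 0.4 × 5.64 = 3.084 + 2.256 = 5.34

5.34%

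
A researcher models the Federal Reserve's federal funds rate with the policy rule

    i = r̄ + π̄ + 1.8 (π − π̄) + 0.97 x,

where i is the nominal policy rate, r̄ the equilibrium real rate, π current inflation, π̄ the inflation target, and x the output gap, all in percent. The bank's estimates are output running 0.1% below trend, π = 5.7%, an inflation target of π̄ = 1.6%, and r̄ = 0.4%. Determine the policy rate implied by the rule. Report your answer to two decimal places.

9.28%

Output 0.1% below potential → x = -0.1.
i = 0.4 + 1.6 + 1.8 × (5.7 − 1.6) + 0.97 × (-0.1)
   = 0.4 + 1.6 + 7.38 − 0.097 = 9.28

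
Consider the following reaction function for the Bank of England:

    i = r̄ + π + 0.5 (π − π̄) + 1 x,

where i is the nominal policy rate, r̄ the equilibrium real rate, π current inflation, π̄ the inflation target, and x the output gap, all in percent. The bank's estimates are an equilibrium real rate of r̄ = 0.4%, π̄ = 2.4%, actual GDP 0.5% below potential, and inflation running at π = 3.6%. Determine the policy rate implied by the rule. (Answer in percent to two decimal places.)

Output 0.5% below potential → x = -0.5.
i = 0.4 + 3.6 + 0.5 × (3.6 − 2.4) + 1 × (-0.5)
   = 0.4 + 3.6 + 0.6 − 0.5 = 4.10

4.10%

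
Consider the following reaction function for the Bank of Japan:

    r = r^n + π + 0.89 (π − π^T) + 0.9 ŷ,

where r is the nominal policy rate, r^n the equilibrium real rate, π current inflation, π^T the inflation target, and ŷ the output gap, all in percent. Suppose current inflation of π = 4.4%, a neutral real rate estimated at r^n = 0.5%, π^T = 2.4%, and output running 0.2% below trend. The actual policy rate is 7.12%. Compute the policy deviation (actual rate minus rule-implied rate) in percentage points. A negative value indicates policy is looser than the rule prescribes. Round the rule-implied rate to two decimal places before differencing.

0.62 pp

Output 0.2% below potential → ŷ = -0.2.
r = 0.5 + 4.4 + 0.89 × (4.4 − 2.4) + 0.9 × (-0.2)
   = 0.5 + 4.4 + 1.78 − 0.18 = 6.50
Deviation = 7.12 − 6.50 = 0.62 pp.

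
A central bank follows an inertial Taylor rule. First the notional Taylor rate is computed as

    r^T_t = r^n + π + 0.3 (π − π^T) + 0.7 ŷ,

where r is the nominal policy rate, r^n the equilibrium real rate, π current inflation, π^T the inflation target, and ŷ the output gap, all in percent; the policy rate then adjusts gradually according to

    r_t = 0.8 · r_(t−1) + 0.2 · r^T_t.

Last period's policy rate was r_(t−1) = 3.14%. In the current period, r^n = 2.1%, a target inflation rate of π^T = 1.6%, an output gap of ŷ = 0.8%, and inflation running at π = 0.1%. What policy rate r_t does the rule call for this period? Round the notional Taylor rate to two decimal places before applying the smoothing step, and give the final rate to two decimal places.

2.97%

r^T_t = 2.1 + 0.1 + 0.3 × (0.1 − 1.6) + 0.7 × 0.8
   = 2.1 + 0.1 − 0.45 + 0.56 = 2.31
r_t = 0.8 × 3.14 + 0.2 × 2.31 = 2.512 + 0.462 = 2.97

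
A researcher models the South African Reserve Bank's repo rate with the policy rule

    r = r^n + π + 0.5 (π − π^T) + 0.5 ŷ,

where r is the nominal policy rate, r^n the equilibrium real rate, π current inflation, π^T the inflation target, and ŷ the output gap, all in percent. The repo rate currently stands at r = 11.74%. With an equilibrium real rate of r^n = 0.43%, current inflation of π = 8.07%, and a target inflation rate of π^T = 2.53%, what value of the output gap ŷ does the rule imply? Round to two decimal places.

0.94%

0.5 ŷ = 11.74 − 0.43 − 8.07 − 0.5 × (8.07 − 2.53) = 0.47
ŷ = 0.47 / 0.5 = 0.94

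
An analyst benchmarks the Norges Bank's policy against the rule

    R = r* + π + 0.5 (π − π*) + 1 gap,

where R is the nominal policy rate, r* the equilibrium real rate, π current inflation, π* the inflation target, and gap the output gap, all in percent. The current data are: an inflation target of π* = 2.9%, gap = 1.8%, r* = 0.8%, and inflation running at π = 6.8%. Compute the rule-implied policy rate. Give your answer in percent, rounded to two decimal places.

R = 0.8 + 6.8 + 0.5 × (6.8 − 2.9) + 1 × 1.8
   = 0.8 + 6.8 + 1.95 + 1.8 = 11.35

11.35%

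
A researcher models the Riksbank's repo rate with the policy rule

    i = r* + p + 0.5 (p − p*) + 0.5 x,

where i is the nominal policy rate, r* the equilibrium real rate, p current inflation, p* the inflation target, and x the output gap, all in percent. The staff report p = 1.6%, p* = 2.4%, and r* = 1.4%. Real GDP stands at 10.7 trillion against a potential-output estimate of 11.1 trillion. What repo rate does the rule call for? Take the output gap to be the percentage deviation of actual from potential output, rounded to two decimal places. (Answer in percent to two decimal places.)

0.80%

Output gap = 100 × (10.7 − 11.1) / 11.1 = -3.60%.
i = 1.40 + 1.60 + 0.5 × (1.60 − 2.40) + 0.5 × (-3.60)
   = 1.40 + 1.6 − 0.4 − 1.8 = 0.80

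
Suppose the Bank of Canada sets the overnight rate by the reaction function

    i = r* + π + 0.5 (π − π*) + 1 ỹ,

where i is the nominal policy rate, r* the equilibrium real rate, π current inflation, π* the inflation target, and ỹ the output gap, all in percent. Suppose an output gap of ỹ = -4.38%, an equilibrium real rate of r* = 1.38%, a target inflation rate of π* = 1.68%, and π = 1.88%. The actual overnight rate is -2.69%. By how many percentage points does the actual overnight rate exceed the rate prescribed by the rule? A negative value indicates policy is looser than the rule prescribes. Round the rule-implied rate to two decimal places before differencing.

-1.67 pp

i = 1.38 + 1.88 + 0.5 × (1.88 − 1.68) + 1 × (-4.38)
   = 1.38 + 1.88 + 0.1 − 4.38 = -1.02
Deviation = -2.69 − (-1.02) = -1.67 pp.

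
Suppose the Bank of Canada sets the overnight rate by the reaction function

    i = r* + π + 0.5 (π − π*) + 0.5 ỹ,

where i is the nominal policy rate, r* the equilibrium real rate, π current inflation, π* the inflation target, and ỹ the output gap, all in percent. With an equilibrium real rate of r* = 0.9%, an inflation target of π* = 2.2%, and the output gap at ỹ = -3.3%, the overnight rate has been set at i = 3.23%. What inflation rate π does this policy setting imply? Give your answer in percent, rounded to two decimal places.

Collecting π: i = r* + (1 + 0.5) π − 0.5 π* + 0.5 ỹ
1.5 π = 3.23 − 0.9 + 0.5 × 2.2 − 0.5 × (-3.3) = 5.08
π = 5.08 / 1.5 = 3.39

3.39%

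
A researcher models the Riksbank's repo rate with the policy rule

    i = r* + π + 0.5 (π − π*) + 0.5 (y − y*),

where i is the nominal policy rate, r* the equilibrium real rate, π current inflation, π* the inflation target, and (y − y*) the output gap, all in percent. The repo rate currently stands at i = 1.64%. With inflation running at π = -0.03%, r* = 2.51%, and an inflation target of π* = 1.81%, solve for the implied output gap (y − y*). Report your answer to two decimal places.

0.16%

0.5 (y − y*) = 1.64 − 2.51 − (-0.03) − 0.5 × ((-0.03) − 1.81) = 0.08
(y − y*) = 0.08 / 0.5 = 0.16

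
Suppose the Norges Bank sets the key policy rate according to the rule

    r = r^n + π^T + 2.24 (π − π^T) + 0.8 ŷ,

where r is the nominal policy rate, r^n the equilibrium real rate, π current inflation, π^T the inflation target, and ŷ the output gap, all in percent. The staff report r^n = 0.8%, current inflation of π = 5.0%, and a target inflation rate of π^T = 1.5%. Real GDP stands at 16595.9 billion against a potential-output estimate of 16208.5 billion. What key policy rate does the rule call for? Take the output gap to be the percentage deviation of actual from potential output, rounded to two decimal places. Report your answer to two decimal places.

12.05%

Output gap = 100 × (16595.9 − 16208.5) / 16208.5 = 2.39%.
r = 0.80 + 1.50 + 2.24 × (5.00 − 1.50) + 0.8 × 2.39
   = 0.80 + 1.5 + 7.84 + 1.912 = 12.05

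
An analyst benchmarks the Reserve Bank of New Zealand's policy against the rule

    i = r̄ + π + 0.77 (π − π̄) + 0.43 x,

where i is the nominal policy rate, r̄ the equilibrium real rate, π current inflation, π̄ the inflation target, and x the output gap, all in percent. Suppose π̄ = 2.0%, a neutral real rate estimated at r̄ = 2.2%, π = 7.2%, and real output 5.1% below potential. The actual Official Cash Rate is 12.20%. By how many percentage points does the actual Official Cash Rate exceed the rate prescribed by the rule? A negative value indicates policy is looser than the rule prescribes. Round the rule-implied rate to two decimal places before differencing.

0.99 pp

Output 5.1% below potential → x = -5.1.
i = 2.2 + 7.2 + 0.77 × (7.2 − 2.0) + 0.43 × (-5.1)
   = 2.2 + 7.2 + 4.004 − 2.193 = 11.21
Deviation = 12.20 − 11.21 = 0.99 pp.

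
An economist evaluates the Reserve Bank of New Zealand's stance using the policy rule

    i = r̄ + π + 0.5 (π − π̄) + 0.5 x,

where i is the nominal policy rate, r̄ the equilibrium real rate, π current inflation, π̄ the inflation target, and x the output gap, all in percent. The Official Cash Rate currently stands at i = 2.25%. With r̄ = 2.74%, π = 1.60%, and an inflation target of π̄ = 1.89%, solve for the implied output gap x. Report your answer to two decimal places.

-3.89%

0.5 x = 2.25 − 2.74 − 1.60 − 0.5 × (1.60 − 1.89) = -1.945
x = -1.945 / 0.5 = -3.89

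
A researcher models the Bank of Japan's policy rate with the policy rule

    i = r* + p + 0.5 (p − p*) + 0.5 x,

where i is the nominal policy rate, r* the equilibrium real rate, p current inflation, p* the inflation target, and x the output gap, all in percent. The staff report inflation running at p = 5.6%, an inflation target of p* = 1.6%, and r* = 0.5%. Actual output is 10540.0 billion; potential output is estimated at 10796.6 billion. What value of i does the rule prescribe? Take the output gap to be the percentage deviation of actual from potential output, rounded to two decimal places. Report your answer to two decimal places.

Output gap = 100 × (10540.0 − 10796.6) / 10796.6 = -2.38%.
i = 0.50 + 5.60 + 0.5 × (5.60 − 1.60) + 0.5 × (-2.38)
   = 0.50 + 5.6 + 2 − 1.19 = 6.91

6.91%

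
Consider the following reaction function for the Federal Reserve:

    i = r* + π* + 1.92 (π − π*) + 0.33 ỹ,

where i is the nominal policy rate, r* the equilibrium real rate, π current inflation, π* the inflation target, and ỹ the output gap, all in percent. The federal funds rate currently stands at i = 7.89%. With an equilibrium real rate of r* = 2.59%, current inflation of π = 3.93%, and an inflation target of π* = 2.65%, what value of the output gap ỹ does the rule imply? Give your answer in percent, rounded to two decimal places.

0.33 ỹ = 7.89 − 2.59 − 2.65 − 1.92 × (3.93 − 2.65) = 0.1924
ỹ = 0.1924 / 0.33 = 0.58

0.58%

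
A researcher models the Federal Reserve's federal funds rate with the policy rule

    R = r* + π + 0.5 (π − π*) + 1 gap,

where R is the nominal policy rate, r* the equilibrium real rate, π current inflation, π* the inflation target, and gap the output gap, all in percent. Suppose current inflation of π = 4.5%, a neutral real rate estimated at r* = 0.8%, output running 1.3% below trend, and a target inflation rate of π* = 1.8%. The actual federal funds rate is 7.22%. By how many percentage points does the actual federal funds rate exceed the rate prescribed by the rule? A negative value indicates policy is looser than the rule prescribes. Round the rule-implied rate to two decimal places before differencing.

1.87 pp

Output 1.3% below potential → gap = -1.3.
R = 0.8 + 4.5 + 0.5 × (4.5 − 1.8) + 1 × (-1.3)
   = 0.8 + 4.5 + 1.35 − 1.3 = 5.35
Deviation = 7.22 − 5.35 = 1.87 pp.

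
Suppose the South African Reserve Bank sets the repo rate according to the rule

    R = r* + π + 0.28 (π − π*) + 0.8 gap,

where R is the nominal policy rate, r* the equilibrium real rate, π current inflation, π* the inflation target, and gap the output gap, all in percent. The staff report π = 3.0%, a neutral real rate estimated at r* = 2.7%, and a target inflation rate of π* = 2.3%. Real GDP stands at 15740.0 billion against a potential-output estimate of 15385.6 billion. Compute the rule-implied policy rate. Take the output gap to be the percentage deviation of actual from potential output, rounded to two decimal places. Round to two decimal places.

7.74%

Output gap = 100 × (15740.0 − 15385.6) / 15385.6 = 2.30%.
R = 2.70 + 3.00 + 0.28 × (3.00 − 2.30) + 0.8 × 2.30
   = 2.70 + 3 + 0.196 + 1.84 = 7.74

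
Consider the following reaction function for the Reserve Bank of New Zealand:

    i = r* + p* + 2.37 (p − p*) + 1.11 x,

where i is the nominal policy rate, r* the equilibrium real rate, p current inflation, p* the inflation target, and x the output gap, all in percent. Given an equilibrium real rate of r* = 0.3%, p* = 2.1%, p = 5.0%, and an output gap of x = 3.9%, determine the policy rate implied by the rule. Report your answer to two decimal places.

13.60%

i = 0.3 + 2.1 + 2.37 × (5.0 − 2.1) + 1.11 × 3.9
   = 0.3 + 2.1 + 6.873 + 4.329 = 13.60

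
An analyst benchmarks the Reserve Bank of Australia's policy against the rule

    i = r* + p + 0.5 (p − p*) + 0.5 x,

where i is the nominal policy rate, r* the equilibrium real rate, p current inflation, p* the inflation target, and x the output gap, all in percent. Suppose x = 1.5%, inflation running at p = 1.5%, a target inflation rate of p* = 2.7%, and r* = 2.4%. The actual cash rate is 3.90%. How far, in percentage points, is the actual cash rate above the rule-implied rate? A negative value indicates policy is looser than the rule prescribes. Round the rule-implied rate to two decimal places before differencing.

i = 2.4 + 1.5 + 0.5 × (1.5 − 2.7) + 0.5 × 1.5
   = 2.4 + 1.5 − 0.6 + 0.75 = 4.05
Deviation = 3.90 − 4.05 = -0.15 pp.

-0.15 pp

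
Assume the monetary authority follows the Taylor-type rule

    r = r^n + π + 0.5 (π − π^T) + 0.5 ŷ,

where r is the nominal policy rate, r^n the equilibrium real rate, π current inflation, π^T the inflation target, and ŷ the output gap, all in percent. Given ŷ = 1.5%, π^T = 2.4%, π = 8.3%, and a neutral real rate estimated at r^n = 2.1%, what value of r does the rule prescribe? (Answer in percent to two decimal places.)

14.10%

r = 2.1 + 8.3 + 0.5 × (8.3 − 2.4) + 0.5 × 1.5
   = 2.1 + 8.3 + 2.95 + 0.75 = 14.10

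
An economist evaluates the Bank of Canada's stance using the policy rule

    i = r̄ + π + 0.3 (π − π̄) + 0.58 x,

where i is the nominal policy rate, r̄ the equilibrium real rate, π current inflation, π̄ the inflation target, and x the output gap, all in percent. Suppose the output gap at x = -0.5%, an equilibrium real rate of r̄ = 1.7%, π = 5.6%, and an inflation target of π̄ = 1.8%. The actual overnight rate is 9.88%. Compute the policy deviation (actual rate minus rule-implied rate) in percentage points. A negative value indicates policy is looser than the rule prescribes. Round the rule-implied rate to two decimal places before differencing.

1.73 pp

i = 1.7 + 5.6 + 0.3 × (5.6 − 1.8) + 0.58 × (-0.5)
   = 1.7 + 5.6 + 1.14 − 0.29 = 8.15
Deviation = 9.88 − 8.15 = 1.73 pp.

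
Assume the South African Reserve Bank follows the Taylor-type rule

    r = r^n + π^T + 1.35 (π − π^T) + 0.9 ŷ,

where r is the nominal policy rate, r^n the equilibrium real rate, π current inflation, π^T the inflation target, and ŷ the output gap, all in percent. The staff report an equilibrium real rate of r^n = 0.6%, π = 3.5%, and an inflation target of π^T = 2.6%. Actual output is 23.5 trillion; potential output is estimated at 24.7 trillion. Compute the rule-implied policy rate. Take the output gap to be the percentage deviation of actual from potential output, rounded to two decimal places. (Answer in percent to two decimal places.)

Output gap = 100 × (23.5 − 24.7) / 24.7 = -4.86%.
r = 0.60 + 2.60 + 1.35 × (3.50 − 2.60) + 0.9 × (-4.86)
   = 0.60 + 2.6 + 1.215 − 4.374 = 0.04

0.04%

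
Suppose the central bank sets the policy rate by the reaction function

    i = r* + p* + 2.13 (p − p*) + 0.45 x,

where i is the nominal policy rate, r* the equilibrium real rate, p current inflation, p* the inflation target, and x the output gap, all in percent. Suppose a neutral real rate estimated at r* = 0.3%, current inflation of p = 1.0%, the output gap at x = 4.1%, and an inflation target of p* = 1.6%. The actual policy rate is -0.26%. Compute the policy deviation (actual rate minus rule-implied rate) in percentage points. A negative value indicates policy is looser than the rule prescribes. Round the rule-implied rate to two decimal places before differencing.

i = 0.3 + 1.6 + 2.13 × (1.0 − 1.6) + 0.45 × 4.1
   = 0.3 + 1.6 − 1.278 + 1.845 = 2.47
Deviation = -0.26 − 2.47 = -2.73 pp.

-2.73 pp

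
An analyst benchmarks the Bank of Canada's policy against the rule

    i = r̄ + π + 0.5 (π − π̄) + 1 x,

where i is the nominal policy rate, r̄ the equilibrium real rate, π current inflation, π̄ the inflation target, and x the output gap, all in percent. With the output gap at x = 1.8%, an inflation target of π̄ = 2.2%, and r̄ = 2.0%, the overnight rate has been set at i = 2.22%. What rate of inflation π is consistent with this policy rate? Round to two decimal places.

-0.32%

Collecting π: i = r̄ + (1 + 0.5) π − 0.5 π̄ + 1 x
1.5 π = 2.22 − 2.0 + 0.5 × 2.2 − 1 × 1.8 = -0.48
π = -0.48 / 1.5 = -0.32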